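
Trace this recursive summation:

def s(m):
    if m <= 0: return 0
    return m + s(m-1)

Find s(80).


s(80)
= 80 + 79 + 78 + 77 + 76 + 75 + 74 + 73 + 72 + 71 + 70 + 69 + 68 + 67 + 66 + 65 + 64 + 63 + 62 + 61 + 60 + 59 + 58 + 57 + 56 + 55 + 54 + 53 + 52 + 51 + 50 + 49 + 48 + 47 + 46 + 45 + 44 + 43 + 42 + 41 + 40 + 39 + 38 + 37 + 36 + 35 + 34 + 33 + 32 + 31 + 30 + 29 + 28 + 27 + 26 + 25 + 24 + 23 + 22 + 21 + 20 + 19 + 18 + 17 + 16 + 15 + 14 + 13 + 12 + 11 + 10 + 9 + 8 + 7 + 6 + 5 + 4 + 3 + 2 + 1 + s(0)
= 80 + 79 + 78 + 77 + 76 + 75 + 74 + 73 + 72 + 71 + 70 + 69 + 68 + 67 + 66 + 65 + 64 + 63 + 62 + 61 + 60 + 59 + 58 + 57 + 56 + 55 + 54 + 53 + 52 + 51 + 50 + 49 + 48 + 47 + 46 + 45 + 44 + 43 + 42 + 41 + 40 + 39 + 38 + 37 + 36 + 35 + 34 + 33 + 32 + 31 + 30 + 29 + 28 + 27 + 26 + 25 + 24 + 23 + 22 + 21 + 20 + 19 + 18 + 17 + 16 + 15 + 14 + 13 + 12 + 11 + 10 + 9 + 8 + 7 + 6 + 5 + 4 + 3 + 2 + 1 + 0
= 3240

3240


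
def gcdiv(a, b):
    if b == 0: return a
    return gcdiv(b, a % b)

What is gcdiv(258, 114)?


gcdiv(258, 114) = gcdiv(114, 30)
gcdiv(114, 30) = gcdiv(30, 24)
gcdiv(30, 24) = gcdiv(24, 6)
gcdiv(24, 6) = gcdiv(6, 0)
gcdiv(6, 0) = 6  (base case)

6


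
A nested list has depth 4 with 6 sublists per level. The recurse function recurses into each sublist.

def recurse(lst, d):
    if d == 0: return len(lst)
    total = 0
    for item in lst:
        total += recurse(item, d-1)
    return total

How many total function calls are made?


At depth 0 (root): 1 call
At depth 1: each of 1 parents calls recurse on 6 children = 6 calls
At depth 2: each of 6 parents calls recurse on 6 children = 36 calls
At depth 3: each of 36 parents calls recurse on 6 children = 216 calls
At depth 4: each of 216 parents calls recurse on 6 children = 1296 calls
Total: 1 + 6 + 36 + 216 + 1296 = 1555

1555


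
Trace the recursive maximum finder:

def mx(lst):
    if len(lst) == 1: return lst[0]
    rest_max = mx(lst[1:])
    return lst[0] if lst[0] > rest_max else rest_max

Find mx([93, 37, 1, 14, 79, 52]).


mx([93, 37, 1, 14, 79, 52]): compare 93 with mx([37, 1, 14, 79, 52])
mx([37, 1, 14, 79, 52]): compare 37 with mx([1, 14, 79, 52])
mx([1, 14, 79, 52]): compare 1 with mx([14, 79, 52])
mx([14, 79, 52]): compare 14 with mx([79, 52])
mx([79, 52]): compare 79 with mx([52])
mx([52]) = 52  (base case)
Compare 79 with 52 -> 79
Compare 14 with 79 -> 79
Compare 1 with 79 -> 79
Compare 37 with 79 -> 79
Compare 93 with 79 -> 93

93


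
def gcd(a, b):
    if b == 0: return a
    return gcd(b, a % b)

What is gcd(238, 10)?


gcd(238, 10) = gcd(10, 8)
gcd(10, 8) = gcd(8, 2)
gcd(8, 2) = gcd(2, 0)
gcd(2, 0) = 2  (base case)

2


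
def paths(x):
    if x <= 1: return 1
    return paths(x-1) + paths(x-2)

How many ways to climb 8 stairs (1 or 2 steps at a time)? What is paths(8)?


Building up from base cases:
paths(0) = 1
paths(1) = 1
paths(2) = paths(1) + paths(0) = 1 + 1 = 2
paths(3) = paths(2) + paths(1) = 2 + 1 = 3
paths(4) = paths(3) + paths(2) = 3 + 2 = 5
paths(5) = paths(4) + paths(3) = 5 + 3 = 8
paths(6) = paths(5) + paths(4) = 8 + 5 = 13
paths(7) = paths(6) + paths(5) = 13 + 8 = 21
paths(8) = paths(7) + paths(6) = 21 + 13 = 34

34


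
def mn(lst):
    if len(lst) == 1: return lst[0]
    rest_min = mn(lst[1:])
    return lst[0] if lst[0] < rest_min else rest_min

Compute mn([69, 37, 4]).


mn([69, 37, 4]): compare 69 with mn([37, 4])
mn([37, 4]): compare 37 with mn([4])
mn([4]) = 4  (base case)
Compare 37 with 4 -> 4
Compare 69 with 4 -> 4

4


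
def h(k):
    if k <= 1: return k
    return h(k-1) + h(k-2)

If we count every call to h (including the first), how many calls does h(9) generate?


Let C(n) = total calls for h(n)
C(0) = 1, C(1) = 1
C(2) = 1 + C(1) + C(0) = 1 + 1 + 1 = 3
C(3) = 1 + C(2) + C(1) = 1 + 3 + 1 = 5
C(4) = 1 + C(3) + C(2) = 1 + 5 + 3 = 9
C(5) = 1 + C(4) + C(3) = 1 + 9 + 5 = 15
C(6) = 1 + C(5) + C(4) = 1 + 15 + 9 = 25
C(7) = 1 + C(6) + C(5) = 1 + 25 + 15 = 41
C(8) = 1 + C(7) + C(6) = 1 + 41 + 25 = 67
C(9) = 1 + C(8) + C(7) = 1 + 67 + 41 = 109

109


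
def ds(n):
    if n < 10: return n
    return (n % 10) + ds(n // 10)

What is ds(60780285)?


ds(60780285) = 5 + ds(6078028)
ds(6078028) = 8 + ds(607802)
ds(607802) = 2 + ds(60780)
ds(60780) = 0 + ds(6078)
ds(6078) = 8 + ds(607)
ds(607) = 7 + ds(60)
ds(60) = 0 + ds(6)
ds(6) = 6  (base case)
Total: 5 + 8 + 2 + 0 + 8 + 7 + 0 + 6 = 36

36


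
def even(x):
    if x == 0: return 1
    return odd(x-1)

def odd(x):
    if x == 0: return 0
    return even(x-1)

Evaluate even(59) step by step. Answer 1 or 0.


even(59) = odd(58)
odd(58) = even(57)
even(57) = odd(56)
odd(56) = even(55)
even(55) = odd(54)
odd(54) = even(53)
even(53) = odd(52)
odd(52) = even(51)
even(51) = odd(50)
odd(50) = even(49)
even(49) = odd(48)
odd(48) = even(47)
even(47) = odd(46)
odd(46) = even(45)
even(45) = odd(44)
odd(44) = even(43)
even(43) = odd(42)
odd(42) = even(41)
even(41) = odd(40)
odd(40) = even(39)
even(39) = odd(38)
odd(38) = even(37)
even(37) = odd(36)
odd(36) = even(35)
even(35) = odd(34)
odd(34) = even(33)
even(33) = odd(32)
odd(32) = even(31)
even(31) = odd(30)
odd(30) = even(29)
even(29) = odd(28)
odd(28) = even(27)
even(27) = odd(26)
odd(26) = even(25)
even(25) = odd(24)
odd(24) = even(23)
even(23) = odd(22)
odd(22) = even(21)
even(21) = odd(20)
odd(20) = even(19)
even(19) = odd(18)
odd(18) = even(17)
even(17) = odd(16)
odd(16) = even(15)
even(15) = odd(14)
odd(14) = even(13)
even(13) = odd(12)
odd(12) = even(11)
even(11) = odd(10)
odd(10) = even(9)
even(9) = odd(8)
odd(8) = even(7)
even(7) = odd(6)
odd(6) = even(5)
even(5) = odd(4)
odd(4) = even(3)
even(3) = odd(2)
odd(2) = even(1)
even(1) = odd(0)
odd(0) = 0  (base case)
Result: 0

0


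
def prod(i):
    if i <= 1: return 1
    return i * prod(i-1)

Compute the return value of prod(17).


prod(17)
= 17 * prod(16)
= 17 * 16 * prod(15)
= 17 * 16 * 15 * prod(14)
= 17 * 16 * 15 * 14 * prod(13)
= 17 * 16 * 15 * 14 * 13 * prod(12)
= 17 * 16 * 15 * 14 * 13 * 12 * prod(11)
= 17 * 16 * 15 * 14 * 13 * 12 * 11 * prod(10)
= 17 * 16 * 15 * 14 * 13 * 12 * 11 * 10 * prod(9)
= 17 * 16 * 15 * 14 * 13 * 12 * 11 * 10 * 9 * prod(8)
= 17 * 16 * 15 * 14 * 13 * 12 * 11 * 10 * 9 * 8 * prod(7)
= 17 * 16 * 15 * 14 * 13 * 12 * 11 * 10 * 9 * 8 * 7 * prod(6)
= 17 * 16 * 15 * 14 * 13 * 12 * 11 * 10 * 9 * 8 * 7 * 6 * prod(5)
= 17 * 16 * 15 * 14 * 13 * 12 * 11 * 10 * 9 * 8 * 7 * 6 * 5 * prod(4)
= 17 * 16 * 15 * 14 * 13 * 12 * 11 * 10 * 9 * 8 * 7 * 6 * 5 * 4 * prod(3)
= 17 * 16 * 15 * 14 * 13 * 12 * 11 * 10 * 9 * 8 * 7 * 6 * 5 * 4 * 3 * prod(2)
= 17 * 16 * 15 * 14 * 13 * 12 * 11 * 10 * 9 * 8 * 7 * 6 * 5 * 4 * 3 * 2 * prod(1)
= 17 * 16 * 15 * 14 * 13 * 12 * 11 * 10 * 9 * 8 * 7 * 6 * 5 * 4 * 3 * 2 * 1
= 355687428096000

355687428096000


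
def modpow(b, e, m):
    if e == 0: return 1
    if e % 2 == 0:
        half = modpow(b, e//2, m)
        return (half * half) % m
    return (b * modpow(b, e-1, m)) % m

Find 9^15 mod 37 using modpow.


modpow(9, 15, 37): e is odd, compute modpow(9, 14, 37)
  modpow(9, 14, 37): e is even, compute modpow(9, 7, 37)
    modpow(9, 7, 37): e is odd, compute modpow(9, 6, 37)
      modpow(9, 6, 37): e is even, compute modpow(9, 3, 37)
        modpow(9, 3, 37): e is odd, compute modpow(9, 2, 37)
          modpow(9, 2, 37): e is even, compute modpow(9, 1, 37)
          modpow(9, 1, 37): e is odd, compute modpow(9, 0, 37)
          modpow(9, 0, 37) = 1
          (9 * 1) % 37 = 9
          half=9, (9*9) % 37 = 7
        (9 * 7) % 37 = 26
      half=26, (26*26) % 37 = 10
    (9 * 10) % 37 = 16
  half=16, (16*16) % 37 = 34
(9 * 34) % 37 = 10

10


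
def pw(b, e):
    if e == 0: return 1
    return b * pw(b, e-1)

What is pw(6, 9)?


pw(6, 9)
= 6 * pw(6, 8)
= 6 * 6 * pw(6, 7)
= 6 * 6 * 6 * pw(6, 6)
= 6 * 6 * 6 * 6 * pw(6, 5)
= 6 * 6 * 6 * 6 * 6 * pw(6, 4)
= 6 * 6 * 6 * 6 * 6 * 6 * pw(6, 3)
= 6 * 6 * 6 * 6 * 6 * 6 * 6 * pw(6, 2)
= 6 * 6 * 6 * 6 * 6 * 6 * 6 * 6 * pw(6, 1)
= 6 * 6 * 6 * 6 * 6 * 6 * 6 * 6 * 6 * pw(6, 0)
= 6 * 6 * 6 * 6 * 6 * 6 * 6 * 6 * 6 * 1
= 10077696

10077696


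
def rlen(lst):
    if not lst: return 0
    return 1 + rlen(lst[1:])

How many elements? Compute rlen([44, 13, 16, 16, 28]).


rlen([44, 13, 16, 16, 28]) = 1 + rlen([13, 16, 16, 28])
rlen([13, 16, 16, 28]) = 1 + rlen([16, 16, 28])
rlen([16, 16, 28]) = 1 + rlen([16, 28])
rlen([16, 28]) = 1 + rlen([28])
rlen([28]) = 1 + rlen([])
rlen([]) = 0  (base case)
Unwinding: 1 + 1 + 1 + 1 + 1 + 0 = 5

5


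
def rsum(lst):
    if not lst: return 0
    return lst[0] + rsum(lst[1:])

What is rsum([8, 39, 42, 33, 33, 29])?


rsum([8, 39, 42, 33, 33, 29]) = 8 + rsum([39, 42, 33, 33, 29])
rsum([39, 42, 33, 33, 29]) = 39 + rsum([42, 33, 33, 29])
rsum([42, 33, 33, 29]) = 42 + rsum([33, 33, 29])
rsum([33, 33, 29]) = 33 + rsum([33, 29])
rsum([33, 29]) = 33 + rsum([29])
rsum([29]) = 29 + rsum([])
rsum([]) = 0  (base case)
Total: 8 + 39 + 42 + 33 + 33 + 29 + 0 = 184

184


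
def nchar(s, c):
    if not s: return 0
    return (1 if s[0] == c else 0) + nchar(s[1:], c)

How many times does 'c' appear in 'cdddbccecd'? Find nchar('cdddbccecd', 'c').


s[0]='c' == 'c' -> 1
s[0]='d' != 'c' -> 0
s[0]='d' != 'c' -> 0
s[0]='d' != 'c' -> 0
s[0]='b' != 'c' -> 0
s[0]='c' == 'c' -> 1
s[0]='c' == 'c' -> 1
s[0]='e' != 'c' -> 0
s[0]='c' == 'c' -> 1
s[0]='d' != 'c' -> 0
Sum: 1 + 0 + 0 + 0 + 0 + 1 + 1 + 0 + 1 + 0 = 4

4


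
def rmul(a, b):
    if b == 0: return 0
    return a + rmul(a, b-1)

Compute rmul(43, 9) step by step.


rmul(43, 9) = 43 + rmul(43, 8)
rmul(43, 8) = 43 + rmul(43, 7)
rmul(43, 7) = 43 + rmul(43, 6)
rmul(43, 6) = 43 + rmul(43, 5)
rmul(43, 5) = 43 + rmul(43, 4)
rmul(43, 4) = 43 + rmul(43, 3)
rmul(43, 3) = 43 + rmul(43, 2)
rmul(43, 2) = 43 + rmul(43, 1)
rmul(43, 1) = 43 + rmul(43, 0)
rmul(43, 0) = 0  (base case)
Total: 43 + 43 + 43 + 43 + 43 + 43 + 43 + 43 + 43 + 0 = 387

387


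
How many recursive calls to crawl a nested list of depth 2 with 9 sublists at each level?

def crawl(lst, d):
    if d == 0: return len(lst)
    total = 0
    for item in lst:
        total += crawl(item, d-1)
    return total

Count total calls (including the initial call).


At depth 0 (root): 1 call
At depth 1: each of 1 parents calls crawl on 9 children = 9 calls
At depth 2: each of 9 parents calls crawl on 9 children = 81 calls
Total: 1 + 9 + 81 = 91

91


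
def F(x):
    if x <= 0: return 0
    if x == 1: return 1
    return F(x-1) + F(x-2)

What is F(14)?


Computing F(14) bottom-up:
F(0) = 0
F(1) = 1
F(2) = F(1) + F(0) = 1 + 0 = 1
F(3) = F(2) + F(1) = 1 + 1 = 2
F(4) = F(3) + F(2) = 2 + 1 = 3
F(5) = F(4) + F(3) = 3 + 2 = 5
F(6) = F(5) + F(4) = 5 + 3 = 8
F(7) = F(6) + F(5) = 8 + 5 = 13
F(8) = F(7) + F(6) = 13 + 8 = 21
F(9) = F(8) + F(7) = 21 + 13 = 34
F(10) = F(9) + F(8) = 34 + 21 = 55
F(11) = F(10) + F(9) = 55 + 34 = 89
F(12) = F(11) + F(10) = 89 + 55 = 144
F(13) = F(12) + F(11) = 144 + 89 = 233
F(14) = F(13) + F(12) = 233 + 144 = 377

377


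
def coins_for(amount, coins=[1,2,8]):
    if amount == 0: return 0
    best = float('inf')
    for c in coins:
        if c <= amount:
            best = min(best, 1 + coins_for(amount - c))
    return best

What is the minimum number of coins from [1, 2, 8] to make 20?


Building up with DP:
coins_for(0) = 0
coins_for(1) = min(1+coins_for(0)=1+0=1) = 1
coins_for(2) = min(1+coins_for(1)=1+1=2, 1+coins_for(0)=1+0=1) = 1
coins_for(3) = min(1+coins_for(2)=1+1=2, 1+coins_for(1)=1+1=2) = 2
coins_for(4) = min(1+coins_for(3)=1+2=3, 1+coins_for(2)=1+1=2) = 2
coins_for(5) = min(1+coins_for(4)=1+2=3, 1+coins_for(3)=1+2=3) = 3
coins_for(6) = min(1+coins_for(5)=1+3=4, 1+coins_for(4)=1+2=3) = 3
coins_for(7) = min(1+coins_for(6)=1+3=4, 1+coins_for(5)=1+3=4) = 4
coins_for(8) = min(1+coins_for(7)=1+4=5, 1+coins_for(6)=1+3=4, 1+coins_for(0)=1+0=1) = 1
coins_for(9) = min(1+coins_for(8)=1+1=2, 1+coins_for(7)=1+4=5, 1+coins_for(1)=1+1=2) = 2
coins_for(10) = min(1+coins_for(9)=1+2=3, 1+coins_for(8)=1+1=2, 1+coins_for(2)=1+1=2) = 2
coins_for(11) = min(1+coins_for(10)=1+2=3, 1+coins_for(9)=1+2=3, 1+coins_for(3)=1+2=3) = 3
coins_for(12) = min(1+coins_for(11)=1+3=4, 1+coins_for(10)=1+2=3, 1+coins_for(4)=1+2=3) = 3
coins_for(13) = min(1+coins_for(12)=1+3=4, 1+coins_for(11)=1+3=4, 1+coins_for(5)=1+3=4) = 4
coins_for(14) = min(1+coins_for(13)=1+4=5, 1+coins_for(12)=1+3=4, 1+coins_for(6)=1+3=4) = 4
coins_for(15) = min(1+coins_for(14)=1+4=5, 1+coins_for(13)=1+4=5, 1+coins_for(7)=1+4=5) = 5
coins_for(16) = min(1+coins_for(15)=1+5=6, 1+coins_for(14)=1+4=5, 1+coins_for(8)=1+1=2) = 2
coins_for(17) = min(1+coins_for(16)=1+2=3, 1+coins_for(15)=1+5=6, 1+coins_for(9)=1+2=3) = 3
coins_for(18) = min(1+coins_for(17)=1+3=4, 1+coins_for(16)=1+2=3, 1+coins_for(10)=1+2=3) = 3
coins_for(19) = min(1+coins_for(18)=1+3=4, 1+coins_for(17)=1+3=4, 1+coins_for(11)=1+3=4) = 4
coins_for(20) = min(1+coins_for(19)=1+4=5, 1+coins_for(18)=1+3=4, 1+coins_for(12)=1+3=4) = 4

4


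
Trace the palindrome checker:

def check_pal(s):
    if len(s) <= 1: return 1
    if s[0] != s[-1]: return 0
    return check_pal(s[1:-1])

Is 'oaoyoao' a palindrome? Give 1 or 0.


check_pal('oaoyoao'): s[0]='o' == s[-1]='o' -> check check_pal('aoyoa')
check_pal('aoyoa'): s[0]='a' == s[-1]='a' -> check check_pal('oyo')
check_pal('oyo'): s[0]='o' == s[-1]='o' -> check check_pal('y')
check_pal('y'): len <= 1 -> return 1  (base case)
Result: 1 (palindrome)

1


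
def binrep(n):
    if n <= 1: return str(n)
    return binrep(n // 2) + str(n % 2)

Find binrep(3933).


binrep(3933) = binrep(1966) + '1'
binrep(1966) = binrep(983) + '0'
binrep(983) = binrep(491) + '1'
binrep(491) = binrep(245) + '1'
binrep(245) = binrep(122) + '1'
binrep(122) = binrep(61) + '0'
binrep(61) = binrep(30) + '1'
binrep(30) = binrep(15) + '0'
binrep(15) = binrep(7) + '1'
binrep(7) = binrep(3) + '1'
binrep(3) = binrep(1) + '1'
binrep(1) = '1'  (base case)
Concatenating: '1' + '1' + '1' + '1' + '0' + '1' + '0' + '1' + '1' + '1' + '0' + '1' = '111101011101'

111101011101


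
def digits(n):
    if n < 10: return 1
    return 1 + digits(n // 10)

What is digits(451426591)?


digits(451426591) = 1 + digits(45142659)
digits(45142659) = 1 + digits(4514265)
digits(4514265) = 1 + digits(451426)
digits(451426) = 1 + digits(45142)
digits(45142) = 1 + digits(4514)
digits(4514) = 1 + digits(451)
digits(451) = 1 + digits(45)
digits(45) = 1 + digits(4)
digits(4) = 1  (base case: 4 < 10)
Unwinding: 1 + 1 + 1 + 1 + 1 + 1 + 1 + 1 + 1 = 9

9


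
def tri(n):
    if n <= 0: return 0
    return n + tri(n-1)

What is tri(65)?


tri(65)
= 65 + 64 + 63 + 62 + 61 + 60 + 59 + 58 + 57 + 56 + 55 + 54 + 53 + 52 + 51 + 50 + 49 + 48 + 47 + 46 + 45 + 44 + 43 + 42 + 41 + 40 + 39 + 38 + 37 + 36 + 35 + 34 + 33 + 32 + 31 + 30 + 29 + 28 + 27 + 26 + 25 + 24 + 23 + 22 + 21 + 20 + 19 + 18 + 17 + 16 + 15 + 14 + 13 + 12 + 11 + 10 + 9 + 8 + 7 + 6 + 5 + 4 + 3 + 2 + 1 + tri(0)
= 65 + 64 + 63 + 62 + 61 + 60 + 59 + 58 + 57 + 56 + 55 + 54 + 53 + 52 + 51 + 50 + 49 + 48 + 47 + 46 + 45 + 44 + 43 + 42 + 41 + 40 + 39 + 38 + 37 + 36 + 35 + 34 + 33 + 32 + 31 + 30 + 29 + 28 + 27 + 26 + 25 + 24 + 23 + 22 + 21 + 20 + 19 + 18 + 17 + 16 + 15 + 14 + 13 + 12 + 11 + 10 + 9 + 8 + 7 + 6 + 5 + 4 + 3 + 2 + 1 + 0
= 2145

2145


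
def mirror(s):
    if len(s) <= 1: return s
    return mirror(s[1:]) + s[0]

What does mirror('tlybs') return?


mirror('tlybs') = mirror('lybs') + 't'
mirror('lybs') = mirror('ybs') + 'l'
mirror('ybs') = mirror('bs') + 'y'
mirror('bs') = mirror('s') + 'b'
mirror('s') = 's'  (base case)
Concatenating: 's' + 'b' + 'y' + 'l' + 't' = 'sbylt'

sbylt


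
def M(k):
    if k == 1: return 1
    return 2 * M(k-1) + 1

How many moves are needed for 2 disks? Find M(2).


M(2) = 2 * M(1) + 1
M(1) = 1  (base case)
M(2) = 2 * 1 + 1 = 3

3


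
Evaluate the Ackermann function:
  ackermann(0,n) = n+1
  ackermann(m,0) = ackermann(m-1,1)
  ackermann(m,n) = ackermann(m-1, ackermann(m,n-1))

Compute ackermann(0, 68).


ackermann(0, 68) = 69
Result: ackermann(0, 68) = 69

69


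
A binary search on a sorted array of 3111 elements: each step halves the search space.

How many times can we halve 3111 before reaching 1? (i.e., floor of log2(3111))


3111 / 2 = 1555
1555 / 2 = 777
777 / 2 = 388
388 / 2 = 194
194 / 2 = 97
97 / 2 = 48
48 / 2 = 24
24 / 2 = 12
12 / 2 = 6
6 / 2 = 3
3 / 2 = 1
Reached 1 after 11 halvings

11


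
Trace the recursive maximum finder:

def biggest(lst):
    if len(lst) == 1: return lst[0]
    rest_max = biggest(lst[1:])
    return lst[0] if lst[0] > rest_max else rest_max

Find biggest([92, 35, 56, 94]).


biggest([92, 35, 56, 94]): compare 92 with biggest([35, 56, 94])
biggest([35, 56, 94]): compare 35 with biggest([56, 94])
biggest([56, 94]): compare 56 with biggest([94])
biggest([94]) = 94  (base case)
Compare 56 with 94 -> 94
Compare 35 with 94 -> 94
Compare 92 with 94 -> 94

94


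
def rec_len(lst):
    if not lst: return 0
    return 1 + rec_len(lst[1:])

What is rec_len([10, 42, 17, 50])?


rec_len([10, 42, 17, 50]) = 1 + rec_len([42, 17, 50])
rec_len([42, 17, 50]) = 1 + rec_len([17, 50])
rec_len([17, 50]) = 1 + rec_len([50])
rec_len([50]) = 1 + rec_len([])
rec_len([]) = 0  (base case)
Unwinding: 1 + 1 + 1 + 1 + 0 = 4

4


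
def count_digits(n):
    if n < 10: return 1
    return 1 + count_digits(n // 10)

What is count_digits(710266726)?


count_digits(710266726) = 1 + count_digits(71026672)
count_digits(71026672) = 1 + count_digits(7102667)
count_digits(7102667) = 1 + count_digits(710266)
count_digits(710266) = 1 + count_digits(71026)
count_digits(71026) = 1 + count_digits(7102)
count_digits(7102) = 1 + count_digits(710)
count_digits(710) = 1 + count_digits(71)
count_digits(71) = 1 + count_digits(7)
count_digits(7) = 1  (base case: 7 < 10)
Unwinding: 1 + 1 + 1 + 1 + 1 + 1 + 1 + 1 + 1 = 9

9


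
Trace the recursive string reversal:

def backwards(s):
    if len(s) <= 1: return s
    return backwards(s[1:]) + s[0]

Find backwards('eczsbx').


backwards('eczsbx') = backwards('czsbx') + 'e'
backwards('czsbx') = backwards('zsbx') + 'c'
backwards('zsbx') = backwards('sbx') + 'z'
backwards('sbx') = backwards('bx') + 's'
backwards('bx') = backwards('x') + 'b'
backwards('x') = 'x'  (base case)
Concatenating: 'x' + 'b' + 's' + 'z' + 'c' + 'e' = 'xbszce'

xbszce


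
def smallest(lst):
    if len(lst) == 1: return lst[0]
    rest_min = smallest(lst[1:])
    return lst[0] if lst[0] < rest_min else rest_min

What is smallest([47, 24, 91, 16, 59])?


smallest([47, 24, 91, 16, 59]): compare 47 with smallest([24, 91, 16, 59])
smallest([24, 91, 16, 59]): compare 24 with smallest([91, 16, 59])
smallest([91, 16, 59]): compare 91 with smallest([16, 59])
smallest([16, 59]): compare 16 with smallest([59])
smallest([59]) = 59  (base case)
Compare 16 with 59 -> 16
Compare 91 with 16 -> 16
Compare 24 with 16 -> 16
Compare 47 with 16 -> 16

16


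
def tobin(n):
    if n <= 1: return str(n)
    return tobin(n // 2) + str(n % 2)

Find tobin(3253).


tobin(3253) = tobin(1626) + '1'
tobin(1626) = tobin(813) + '0'
tobin(813) = tobin(406) + '1'
tobin(406) = tobin(203) + '0'
tobin(203) = tobin(101) + '1'
tobin(101) = tobin(50) + '1'
tobin(50) = tobin(25) + '0'
tobin(25) = tobin(12) + '1'
tobin(12) = tobin(6) + '0'
tobin(6) = tobin(3) + '0'
tobin(3) = tobin(1) + '1'
tobin(1) = '1'  (base case)
Concatenating: '1' + '1' + '0' + '0' + '1' + '0' + '1' + '1' + '0' + '1' + '0' + '1' = '110010110101'

110010110101


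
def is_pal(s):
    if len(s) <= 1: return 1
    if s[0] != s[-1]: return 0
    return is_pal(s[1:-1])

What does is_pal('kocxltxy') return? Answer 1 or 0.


is_pal('kocxltxy'): s[0]='k' != s[-1]='y' -> return 0
Result: 0 (not a palindrome)

0


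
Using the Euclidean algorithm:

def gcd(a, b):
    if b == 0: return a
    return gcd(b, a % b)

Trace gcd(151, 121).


gcd(151, 121) = gcd(121, 30)
gcd(121, 30) = gcd(30, 1)
gcd(30, 1) = gcd(1, 0)
gcd(1, 0) = 1  (base case)

1


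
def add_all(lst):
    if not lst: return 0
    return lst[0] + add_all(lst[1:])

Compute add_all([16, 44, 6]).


add_all([16, 44, 6]) = 16 + add_all([44, 6])
add_all([44, 6]) = 44 + add_all([6])
add_all([6]) = 6 + add_all([])
add_all([]) = 0  (base case)
Total: 16 + 44 + 6 + 0 = 66

66


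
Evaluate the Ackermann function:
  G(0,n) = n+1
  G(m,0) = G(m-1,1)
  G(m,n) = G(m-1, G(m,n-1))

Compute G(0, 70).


G(0, 70) = 71
Result: G(0, 70) = 71

71


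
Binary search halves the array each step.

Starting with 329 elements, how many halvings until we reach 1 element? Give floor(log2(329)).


329 / 2 = 164
164 / 2 = 82
82 / 2 = 41
41 / 2 = 20
20 / 2 = 10
10 / 2 = 5
5 / 2 = 2
2 / 2 = 1
Reached 1 after 8 halvings

8


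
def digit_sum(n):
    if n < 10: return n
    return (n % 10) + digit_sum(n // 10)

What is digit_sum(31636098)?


digit_sum(31636098) = 8 + digit_sum(3163609)
digit_sum(3163609) = 9 + digit_sum(316360)
digit_sum(316360) = 0 + digit_sum(31636)
digit_sum(31636) = 6 + digit_sum(3163)
digit_sum(3163) = 3 + digit_sum(316)
digit_sum(316) = 6 + digit_sum(31)
digit_sum(31) = 1 + digit_sum(3)
digit_sum(3) = 3  (base case)
Total: 8 + 9 + 0 + 6 + 3 + 6 + 1 + 3 = 36

36


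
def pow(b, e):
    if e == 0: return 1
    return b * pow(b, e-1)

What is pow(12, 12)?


pow(12, 12)
= 12 * pow(12, 11)
= 12 * 12 * pow(12, 10)
= 12 * 12 * 12 * pow(12, 9)
= 12 * 12 * 12 * 12 * pow(12, 8)
= 12 * 12 * 12 * 12 * 12 * pow(12, 7)
= 12 * 12 * 12 * 12 * 12 * 12 * pow(12, 6)
= 12 * 12 * 12 * 12 * 12 * 12 * 12 * pow(12, 5)
= 12 * 12 * 12 * 12 * 12 * 12 * 12 * 12 * pow(12, 4)
= 12 * 12 * 12 * 12 * 12 * 12 * 12 * 12 * 12 * pow(12, 3)
= 12 * 12 * 12 * 12 * 12 * 12 * 12 * 12 * 12 * 12 * pow(12, 2)
= 12 * 12 * 12 * 12 * 12 * 12 * 12 * 12 * 12 * 12 * 12 * pow(12, 1)
= 12 * 12 * 12 * 12 * 12 * 12 * 12 * 12 * 12 * 12 * 12 * 12 * pow(12, 0)
= 12 * 12 * 12 * 12 * 12 * 12 * 12 * 12 * 12 * 12 * 12 * 12 * 1
= 8916100448256

8916100448256


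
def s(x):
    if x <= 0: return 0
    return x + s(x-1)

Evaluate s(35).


s(35)
= 35 + 34 + 33 + 32 + 31 + 30 + 29 + 28 + 27 + 26 + 25 + 24 + 23 + 22 + 21 + 20 + 19 + 18 + 17 + 16 + 15 + 14 + 13 + 12 + 11 + 10 + 9 + 8 + 7 + 6 + 5 + 4 + 3 + 2 + 1 + s(0)
= 35 + 34 + 33 + 32 + 31 + 30 + 29 + 28 + 27 + 26 + 25 + 24 + 23 + 22 + 21 + 20 + 19 + 18 + 17 + 16 + 15 + 14 + 13 + 12 + 11 + 10 + 9 + 8 + 7 + 6 + 5 + 4 + 3 + 2 + 1 + 0
= 630

630


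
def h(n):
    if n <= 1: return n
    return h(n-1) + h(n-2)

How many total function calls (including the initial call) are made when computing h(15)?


Let C(n) = total calls for h(n)
C(0) = 1, C(1) = 1
C(2) = 1 + C(1) + C(0) = 1 + 1 + 1 = 3
C(3) = 1 + C(2) + C(1) = 1 + 3 + 1 = 5
C(4) = 1 + C(3) + C(2) = 1 + 5 + 3 = 9
C(5) = 1 + C(4) + C(3) = 1 + 9 + 5 = 15
C(6) = 1 + C(5) + C(4) = 1 + 15 + 9 = 25
C(7) = 1 + C(6) + C(5) = 1 + 25 + 15 = 41
C(8) = 1 + C(7) + C(6) = 1 + 41 + 25 = 67
C(9) = 1 + C(8) + C(7) = 1 + 67 + 41 = 109
C(10) = 1 + C(9) + C(8) = 1 + 109 + 67 = 177
C(11) = 1 + C(10) + C(9) = 1 + 177 + 109 = 287
C(12) = 1 + C(11) + C(10) = 1 + 287 + 177 = 465
C(13) = 1 + C(12) + C(11) = 1 + 465 + 287 = 753
C(14) = 1 + C(13) + C(12) = 1 + 753 + 465 = 1219
C(15) = 1 + C(14) + C(13) = 1 + 1219 + 753 = 1973

1973


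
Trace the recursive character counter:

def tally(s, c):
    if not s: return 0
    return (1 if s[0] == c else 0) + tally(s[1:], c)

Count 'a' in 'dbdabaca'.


s[0]='d' != 'a' -> 0
s[0]='b' != 'a' -> 0
s[0]='d' != 'a' -> 0
s[0]='a' == 'a' -> 1
s[0]='b' != 'a' -> 0
s[0]='a' == 'a' -> 1
s[0]='c' != 'a' -> 0
s[0]='a' == 'a' -> 1
Sum: 0 + 0 + 0 + 1 + 0 + 1 + 0 + 1 = 3

3


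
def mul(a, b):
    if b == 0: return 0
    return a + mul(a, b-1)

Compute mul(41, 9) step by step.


mul(41, 9) = 41 + mul(41, 8)
mul(41, 8) = 41 + mul(41, 7)
mul(41, 7) = 41 + mul(41, 6)
mul(41, 6) = 41 + mul(41, 5)
mul(41, 5) = 41 + mul(41, 4)
mul(41, 4) = 41 + mul(41, 3)
mul(41, 3) = 41 + mul(41, 2)
mul(41, 2) = 41 + mul(41, 1)
mul(41, 1) = 41 + mul(41, 0)
mul(41, 0) = 0  (base case)
Total: 41 + 41 + 41 + 41 + 41 + 41 + 41 + 41 + 41 + 0 = 369

369


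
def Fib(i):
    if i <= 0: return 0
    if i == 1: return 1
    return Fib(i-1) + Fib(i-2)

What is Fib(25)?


Computing Fib(25) bottom-up:
Fib(0) = 0
Fib(1) = 1
Fib(2) = Fib(1) + Fib(0) = 1 + 0 = 1
Fib(3) = Fib(2) + Fib(1) = 1 + 1 = 2
Fib(4) = Fib(3) + Fib(2) = 2 + 1 = 3
Fib(5) = Fib(4) + Fib(3) = 3 + 2 = 5
Fib(6) = Fib(5) + Fib(4) = 5 + 3 = 8
Fib(7) = Fib(6) + Fib(5) = 8 + 5 = 13
Fib(8) = Fib(7) + Fib(6) = 13 + 8 = 21
Fib(9) = Fib(8) + Fib(7) = 21 + 13 = 34
Fib(10) = Fib(9) + Fib(8) = 34 + 21 = 55
Fib(11) = Fib(10) + Fib(9) = 55 + 34 = 89
Fib(12) = Fib(11) + Fib(10) = 89 + 55 = 144
Fib(13) = Fib(12) + Fib(11) = 144 + 89 = 233
Fib(14) = Fib(13) + Fib(12) = 233 + 144 = 377
Fib(15) = Fib(14) + Fib(13) = 377 + 233 = 610
Fib(16) = Fib(15) + Fib(14) = 610 + 377 = 987
Fib(17) = Fib(16) + Fib(15) = 987 + 610 = 1597
Fib(18) = Fib(17) + Fib(16) = 1597 + 987 = 2584
Fib(19) = Fib(18) + Fib(17) = 2584 + 1597 = 4181
Fib(20) = Fib(19) + Fib(18) = 4181 + 2584 = 6765
Fib(21) = Fib(20) + Fib(19) = 6765 + 4181 = 10946
Fib(22) = Fib(21) + Fib(20) = 10946 + 6765 = 17711
Fib(23) = Fib(22) + Fib(21) = 17711 + 10946 = 28657
Fib(24) = Fib(23) + Fib(22) = 28657 + 17711 = 46368
Fib(25) = Fib(24) + Fib(23) = 46368 + 28657 = 75025

75025


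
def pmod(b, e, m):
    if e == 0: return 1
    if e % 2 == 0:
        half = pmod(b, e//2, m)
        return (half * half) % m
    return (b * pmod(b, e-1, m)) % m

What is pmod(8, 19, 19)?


pmod(8, 19, 19): e is odd, compute pmod(8, 18, 19)
  pmod(8, 18, 19): e is even, compute pmod(8, 9, 19)
    pmod(8, 9, 19): e is odd, compute pmod(8, 8, 19)
      pmod(8, 8, 19): e is even, compute pmod(8, 4, 19)
        pmod(8, 4, 19): e is even, compute pmod(8, 2, 19)
          pmod(8, 2, 19): e is even, compute pmod(8, 1, 19)
          pmod(8, 1, 19): e is odd, compute pmod(8, 0, 19)
          pmod(8, 0, 19) = 1
          (8 * 1) % 19 = 8
          half=8, (8*8) % 19 = 7
        half=7, (7*7) % 19 = 11
      half=11, (11*11) % 19 = 7
    (8 * 7) % 19 = 18
  half=18, (18*18) % 19 = 1
(8 * 1) % 19 = 8

8


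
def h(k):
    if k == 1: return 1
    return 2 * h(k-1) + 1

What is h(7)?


h(7) = 2 * h(6) + 1
h(6) = 2 * h(5) + 1
h(5) = 2 * h(4) + 1
h(4) = 2 * h(3) + 1
h(3) = 2 * h(2) + 1
h(2) = 2 * h(1) + 1
h(1) = 1  (base case)
h(2) = 2 * 1 + 1 = 3
h(3) = 2 * 3 + 1 = 7
h(4) = 2 * 7 + 1 = 15
h(5) = 2 * 15 + 1 = 31
h(6) = 2 * 31 + 1 = 63
h(7) = 2 * 63 + 1 = 127

127


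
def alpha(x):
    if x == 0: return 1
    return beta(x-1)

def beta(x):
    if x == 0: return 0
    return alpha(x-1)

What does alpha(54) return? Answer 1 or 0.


alpha(54) = beta(53)
beta(53) = alpha(52)
alpha(52) = beta(51)
beta(51) = alpha(50)
alpha(50) = beta(49)
beta(49) = alpha(48)
alpha(48) = beta(47)
beta(47) = alpha(46)
alpha(46) = beta(45)
beta(45) = alpha(44)
alpha(44) = beta(43)
beta(43) = alpha(42)
alpha(42) = beta(41)
beta(41) = alpha(40)
alpha(40) = beta(39)
beta(39) = alpha(38)
alpha(38) = beta(37)
beta(37) = alpha(36)
alpha(36) = beta(35)
beta(35) = alpha(34)
alpha(34) = beta(33)
beta(33) = alpha(32)
alpha(32) = beta(31)
beta(31) = alpha(30)
alpha(30) = beta(29)
beta(29) = alpha(28)
alpha(28) = beta(27)
beta(27) = alpha(26)
alpha(26) = beta(25)
beta(25) = alpha(24)
alpha(24) = beta(23)
beta(23) = alpha(22)
alpha(22) = beta(21)
beta(21) = alpha(20)
alpha(20) = beta(19)
beta(19) = alpha(18)
alpha(18) = beta(17)
beta(17) = alpha(16)
alpha(16) = beta(15)
beta(15) = alpha(14)
alpha(14) = beta(13)
beta(13) = alpha(12)
alpha(12) = beta(11)
beta(11) = alpha(10)
alpha(10) = beta(9)
beta(9) = alpha(8)
alpha(8) = beta(7)
beta(7) = alpha(6)
alpha(6) = beta(5)
beta(5) = alpha(4)
alpha(4) = beta(3)
beta(3) = alpha(2)
alpha(2) = beta(1)
beta(1) = alpha(0)
alpha(0) = 1  (base case)
Result: 1

1


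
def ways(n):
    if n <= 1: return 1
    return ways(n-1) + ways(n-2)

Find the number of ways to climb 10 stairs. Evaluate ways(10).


Building up from base cases:
ways(0) = 1
ways(1) = 1
ways(2) = ways(1) + ways(0) = 1 + 1 = 2
ways(3) = ways(2) + ways(1) = 2 + 1 = 3
ways(4) = ways(3) + ways(2) = 3 + 2 = 5
ways(5) = ways(4) + ways(3) = 5 + 3 = 8
ways(6) = ways(5) + ways(4) = 8 + 5 = 13
ways(7) = ways(6) + ways(5) = 13 + 8 = 21
ways(8) = ways(7) + ways(6) = 21 + 13 = 34
ways(9) = ways(8) + ways(7) = 34 + 21 = 55
ways(10) = ways(9) + ways(8) = 55 + 34 = 89

89


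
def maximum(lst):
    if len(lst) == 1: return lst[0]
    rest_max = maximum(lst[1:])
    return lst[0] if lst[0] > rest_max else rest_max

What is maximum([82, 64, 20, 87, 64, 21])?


maximum([82, 64, 20, 87, 64, 21]): compare 82 with maximum([64, 20, 87, 64, 21])
maximum([64, 20, 87, 64, 21]): compare 64 with maximum([20, 87, 64, 21])
maximum([20, 87, 64, 21]): compare 20 with maximum([87, 64, 21])
maximum([87, 64, 21]): compare 87 with maximum([64, 21])
maximum([64, 21]): compare 64 with maximum([21])
maximum([21]) = 21  (base case)
Compare 64 with 21 -> 64
Compare 87 with 64 -> 87
Compare 20 with 87 -> 87
Compare 64 with 87 -> 87
Compare 82 with 87 -> 87

87


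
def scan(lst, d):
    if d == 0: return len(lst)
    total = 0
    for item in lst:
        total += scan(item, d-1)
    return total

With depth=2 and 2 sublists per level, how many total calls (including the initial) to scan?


At depth 0 (root): 1 call
At depth 1: each of 1 parents calls scan on 2 children = 2 calls
At depth 2: each of 2 parents calls scan on 2 children = 4 calls
Total: 1 + 2 + 4 = 7

7


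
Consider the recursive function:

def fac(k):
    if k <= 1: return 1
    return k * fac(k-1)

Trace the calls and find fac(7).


fac(7)
= 7 * fac(6)
= 7 * 6 * fac(5)
= 7 * 6 * 5 * fac(4)
= 7 * 6 * 5 * 4 * fac(3)
= 7 * 6 * 5 * 4 * 3 * fac(2)
= 7 * 6 * 5 * 4 * 3 * 2 * fac(1)
= 7 * 6 * 5 * 4 * 3 * 2 * 1
= 5040

5040


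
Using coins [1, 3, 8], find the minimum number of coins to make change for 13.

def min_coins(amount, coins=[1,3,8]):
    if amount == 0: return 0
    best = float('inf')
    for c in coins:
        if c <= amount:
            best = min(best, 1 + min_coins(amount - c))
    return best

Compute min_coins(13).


Building up with DP:
min_coins(0) = 0
min_coins(1) = min(1+min_coins(0)=1+0=1) = 1
min_coins(2) = min(1+min_coins(1)=1+1=2) = 2
min_coins(3) = min(1+min_coins(2)=1+2=3, 1+min_coins(0)=1+0=1) = 1
min_coins(4) = min(1+min_coins(3)=1+1=2, 1+min_coins(1)=1+1=2) = 2
min_coins(5) = min(1+min_coins(4)=1+2=3, 1+min_coins(2)=1+2=3) = 3
min_coins(6) = min(1+min_coins(5)=1+3=4, 1+min_coins(3)=1+1=2) = 2
min_coins(7) = min(1+min_coins(6)=1+2=3, 1+min_coins(4)=1+2=3) = 3
min_coins(8) = min(1+min_coins(7)=1+3=4, 1+min_coins(5)=1+3=4, 1+min_coins(0)=1+0=1) = 1
min_coins(9) = min(1+min_coins(8)=1+1=2, 1+min_coins(6)=1+2=3, 1+min_coins(1)=1+1=2) = 2
min_coins(10) = min(1+min_coins(9)=1+2=3, 1+min_coins(7)=1+3=4, 1+min_coins(2)=1+2=3) = 3
min_coins(11) = min(1+min_coins(10)=1+3=4, 1+min_coins(8)=1+1=2, 1+min_coins(3)=1+1=2) = 2
min_coins(12) = min(1+min_coins(11)=1+2=3, 1+min_coins(9)=1+2=3, 1+min_coins(4)=1+2=3) = 3
min_coins(13) = min(1+min_coins(12)=1+3=4, 1+min_coins(10)=1+3=4, 1+min_coins(5)=1+3=4) = 4

4


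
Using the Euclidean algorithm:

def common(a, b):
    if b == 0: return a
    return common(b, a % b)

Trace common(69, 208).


common(69, 208) = common(208, 69)
common(208, 69) = common(69, 1)
common(69, 1) = common(1, 0)
common(1, 0) = 1  (base case)

1


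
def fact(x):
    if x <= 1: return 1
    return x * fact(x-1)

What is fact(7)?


fact(7)
= 7 * fact(6)
= 7 * 6 * fact(5)
= 7 * 6 * 5 * fact(4)
= 7 * 6 * 5 * 4 * fact(3)
= 7 * 6 * 5 * 4 * 3 * fact(2)
= 7 * 6 * 5 * 4 * 3 * 2 * fact(1)
= 7 * 6 * 5 * 4 * 3 * 2 * 1
= 5040

5040


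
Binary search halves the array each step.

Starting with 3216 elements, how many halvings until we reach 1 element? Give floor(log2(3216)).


3216 / 2 = 1608
1608 / 2 = 804
804 / 2 = 402
402 / 2 = 201
201 / 2 = 100
100 / 2 = 50
50 / 2 = 25
25 / 2 = 12
12 / 2 = 6
6 / 2 = 3
3 / 2 = 1
Reached 1 after 11 halvings

11


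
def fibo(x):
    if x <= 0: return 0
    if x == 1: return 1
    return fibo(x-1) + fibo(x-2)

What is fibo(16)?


Computing fibo(16) bottom-up:
fibo(0) = 0
fibo(1) = 1
fibo(2) = fibo(1) + fibo(0) = 1 + 0 = 1
fibo(3) = fibo(2) + fibo(1) = 1 + 1 = 2
fibo(4) = fibo(3) + fibo(2) = 2 + 1 = 3
fibo(5) = fibo(4) + fibo(3) = 3 + 2 = 5
fibo(6) = fibo(5) + fibo(4) = 5 + 3 = 8
fibo(7) = fibo(6) + fibo(5) = 8 + 5 = 13
fibo(8) = fibo(7) + fibo(6) = 13 + 8 = 21
fibo(9) = fibo(8) + fibo(7) = 21 + 13 = 34
fibo(10) = fibo(9) + fibo(8) = 34 + 21 = 55
fibo(11) = fibo(10) + fibo(9) = 55 + 34 = 89
fibo(12) = fibo(11) + fibo(10) = 89 + 55 = 144
fibo(13) = fibo(12) + fibo(11) = 144 + 89 = 233
fibo(14) = fibo(13) + fibo(12) = 233 + 144 = 377
fibo(15) = fibo(14) + fibo(13) = 377 + 233 = 610
fibo(16) = fibo(15) + fibo(14) = 610 + 377 = 987

987


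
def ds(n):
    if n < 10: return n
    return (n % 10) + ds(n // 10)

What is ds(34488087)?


ds(34488087) = 7 + ds(3448808)
ds(3448808) = 8 + ds(344880)
ds(344880) = 0 + ds(34488)
ds(34488) = 8 + ds(3448)
ds(3448) = 8 + ds(344)
ds(344) = 4 + ds(34)
ds(34) = 4 + ds(3)
ds(3) = 3  (base case)
Total: 7 + 8 + 0 + 8 + 8 + 4 + 4 + 3 = 42

42


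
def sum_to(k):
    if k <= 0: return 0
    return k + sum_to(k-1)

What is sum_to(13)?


sum_to(13)
= 13 + 12 + 11 + 10 + 9 + 8 + 7 + 6 + 5 + 4 + 3 + 2 + 1 + sum_to(0)
= 13 + 12 + 11 + 10 + 9 + 8 + 7 + 6 + 5 + 4 + 3 + 2 + 1 + 0
= 91

91


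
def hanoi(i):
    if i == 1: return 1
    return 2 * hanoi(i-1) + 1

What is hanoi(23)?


hanoi(23) = 2 * hanoi(22) + 1
hanoi(22) = 2 * hanoi(21) + 1
hanoi(21) = 2 * hanoi(20) + 1
hanoi(20) = 2 * hanoi(19) + 1
hanoi(19) = 2 * hanoi(18) + 1
hanoi(18) = 2 * hanoi(17) + 1
hanoi(17) = 2 * hanoi(16) + 1
hanoi(16) = 2 * hanoi(15) + 1
hanoi(15) = 2 * hanoi(14) + 1
hanoi(14) = 2 * hanoi(13) + 1
hanoi(13) = 2 * hanoi(12) + 1
hanoi(12) = 2 * hanoi(11) + 1
hanoi(11) = 2 * hanoi(10) + 1
hanoi(10) = 2 * hanoi(9) + 1
hanoi(9) = 2 * hanoi(8) + 1
hanoi(8) = 2 * hanoi(7) + 1
hanoi(7) = 2 * hanoi(6) + 1
hanoi(6) = 2 * hanoi(5) + 1
hanoi(5) = 2 * hanoi(4) + 1
hanoi(4) = 2 * hanoi(3) + 1
hanoi(3) = 2 * hanoi(2) + 1
hanoi(2) = 2 * hanoi(1) + 1
hanoi(1) = 1  (base case)
hanoi(2) = 2 * 1 + 1 = 3
hanoi(3) = 2 * 3 + 1 = 7
hanoi(4) = 2 * 7 + 1 = 15
hanoi(5) = 2 * 15 + 1 = 31
hanoi(6) = 2 * 31 + 1 = 63
hanoi(7) = 2 * 63 + 1 = 127
hanoi(8) = 2 * 127 + 1 = 255
hanoi(9) = 2 * 255 + 1 = 511
hanoi(10) = 2 * 511 + 1 = 1023
hanoi(11) = 2 * 1023 + 1 = 2047
hanoi(12) = 2 * 2047 + 1 = 4095
hanoi(13) = 2 * 4095 + 1 = 8191
hanoi(14) = 2 * 8191 + 1 = 16383
hanoi(15) = 2 * 16383 + 1 = 32767
hanoi(16) = 2 * 32767 + 1 = 65535
hanoi(17) = 2 * 65535 + 1 = 131071
hanoi(18) = 2 * 131071 + 1 = 262143
hanoi(19) = 2 * 262143 + 1 = 524287
hanoi(20) = 2 * 524287 + 1 = 1048575
hanoi(21) = 2 * 1048575 + 1 = 2097151
hanoi(22) = 2 * 2097151 + 1 = 4194303
hanoi(23) = 2 * 4194303 + 1 = 8388607

8388607


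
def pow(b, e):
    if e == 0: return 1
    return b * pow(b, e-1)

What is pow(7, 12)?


pow(7, 12)
= 7 * pow(7, 11)
= 7 * 7 * pow(7, 10)
= 7 * 7 * 7 * pow(7, 9)
= 7 * 7 * 7 * 7 * pow(7, 8)
= 7 * 7 * 7 * 7 * 7 * pow(7, 7)
= 7 * 7 * 7 * 7 * 7 * 7 * pow(7, 6)
= 7 * 7 * 7 * 7 * 7 * 7 * 7 * pow(7, 5)
= 7 * 7 * 7 * 7 * 7 * 7 * 7 * 7 * pow(7, 4)
= 7 * 7 * 7 * 7 * 7 * 7 * 7 * 7 * 7 * pow(7, 3)
= 7 * 7 * 7 * 7 * 7 * 7 * 7 * 7 * 7 * 7 * pow(7, 2)
= 7 * 7 * 7 * 7 * 7 * 7 * 7 * 7 * 7 * 7 * 7 * pow(7, 1)
= 7 * 7 * 7 * 7 * 7 * 7 * 7 * 7 * 7 * 7 * 7 * 7 * pow(7, 0)
= 7 * 7 * 7 * 7 * 7 * 7 * 7 * 7 * 7 * 7 * 7 * 7 * 1
= 13841287201

13841287201


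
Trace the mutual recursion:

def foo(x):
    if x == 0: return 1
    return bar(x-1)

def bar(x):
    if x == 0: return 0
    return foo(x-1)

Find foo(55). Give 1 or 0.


foo(55) = bar(54)
bar(54) = foo(53)
foo(53) = bar(52)
bar(52) = foo(51)
foo(51) = bar(50)
bar(50) = foo(49)
foo(49) = bar(48)
bar(48) = foo(47)
foo(47) = bar(46)
bar(46) = foo(45)
foo(45) = bar(44)
bar(44) = foo(43)
foo(43) = bar(42)
bar(42) = foo(41)
foo(41) = bar(40)
bar(40) = foo(39)
foo(39) = bar(38)
bar(38) = foo(37)
foo(37) = bar(36)
bar(36) = foo(35)
foo(35) = bar(34)
bar(34) = foo(33)
foo(33) = bar(32)
bar(32) = foo(31)
foo(31) = bar(30)
bar(30) = foo(29)
foo(29) = bar(28)
bar(28) = foo(27)
foo(27) = bar(26)
bar(26) = foo(25)
foo(25) = bar(24)
bar(24) = foo(23)
foo(23) = bar(22)
bar(22) = foo(21)
foo(21) = bar(20)
bar(20) = foo(19)
foo(19) = bar(18)
bar(18) = foo(17)
foo(17) = bar(16)
bar(16) = foo(15)
foo(15) = bar(14)
bar(14) = foo(13)
foo(13) = bar(12)
bar(12) = foo(11)
foo(11) = bar(10)
bar(10) = foo(9)
foo(9) = bar(8)
bar(8) = foo(7)
foo(7) = bar(6)
bar(6) = foo(5)
foo(5) = bar(4)
bar(4) = foo(3)
foo(3) = bar(2)
bar(2) = foo(1)
foo(1) = bar(0)
bar(0) = 0  (base case)
Result: 0

0


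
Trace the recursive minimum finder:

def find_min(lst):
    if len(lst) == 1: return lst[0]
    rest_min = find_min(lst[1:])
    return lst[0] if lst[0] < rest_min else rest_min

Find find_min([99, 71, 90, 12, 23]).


find_min([99, 71, 90, 12, 23]): compare 99 with find_min([71, 90, 12, 23])
find_min([71, 90, 12, 23]): compare 71 with find_min([90, 12, 23])
find_min([90, 12, 23]): compare 90 with find_min([12, 23])
find_min([12, 23]): compare 12 with find_min([23])
find_min([23]) = 23  (base case)
Compare 12 with 23 -> 12
Compare 90 with 12 -> 12
Compare 71 with 12 -> 12
Compare 99 with 12 -> 12

12


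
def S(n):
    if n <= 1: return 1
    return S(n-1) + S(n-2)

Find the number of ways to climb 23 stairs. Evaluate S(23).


Building up from base cases:
S(0) = 1
S(1) = 1
S(2) = S(1) + S(0) = 1 + 1 = 2
S(3) = S(2) + S(1) = 2 + 1 = 3
S(4) = S(3) + S(2) = 3 + 2 = 5
S(5) = S(4) + S(3) = 5 + 3 = 8
S(6) = S(5) + S(4) = 8 + 5 = 13
S(7) = S(6) + S(5) = 13 + 8 = 21
S(8) = S(7) + S(6) = 21 + 13 = 34
S(9) = S(8) + S(7) = 34 + 21 = 55
S(10) = S(9) + S(8) = 55 + 34 = 89
S(11) = S(10) + S(9) = 89 + 55 = 144
S(12) = S(11) + S(10) = 144 + 89 = 233
S(13) = S(12) + S(11) = 233 + 144 = 377
S(14) = S(13) + S(12) = 377 + 233 = 610
S(15) = S(14) + S(13) = 610 + 377 = 987
S(16) = S(15) + S(14) = 987 + 610 = 1597
S(17) = S(16) + S(15) = 1597 + 987 = 2584
S(18) = S(17) + S(16) = 2584 + 1597 = 4181
S(19) = S(18) + S(17) = 4181 + 2584 = 6765
S(20) = S(19) + S(18) = 6765 + 4181 = 10946
S(21) = S(20) + S(19) = 10946 + 6765 = 17711
S(22) = S(21) + S(20) = 17711 + 10946 = 28657
S(23) = S(22) + S(21) = 28657 + 17711 = 46368

46368


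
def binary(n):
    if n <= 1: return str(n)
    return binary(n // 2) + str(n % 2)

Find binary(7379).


binary(7379) = binary(3689) + '1'
binary(3689) = binary(1844) + '1'
binary(1844) = binary(922) + '0'
binary(922) = binary(461) + '0'
binary(461) = binary(230) + '1'
binary(230) = binary(115) + '0'
binary(115) = binary(57) + '1'
binary(57) = binary(28) + '1'
binary(28) = binary(14) + '0'
binary(14) = binary(7) + '0'
binary(7) = binary(3) + '1'
binary(3) = binary(1) + '1'
binary(1) = '1'  (base case)
Concatenating: '1' + '1' + '1' + '0' + '0' + '1' + '1' + '0' + '1' + '0' + '0' + '1' + '1' = '1110011010011'

1110011010011


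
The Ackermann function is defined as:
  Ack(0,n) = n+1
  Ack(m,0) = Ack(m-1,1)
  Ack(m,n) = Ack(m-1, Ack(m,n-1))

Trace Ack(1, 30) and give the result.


Ack(1, 30) = Ack(0, Ack(1, 29))
  Ack(1, 29) = Ack(0, Ack(1, 28))
    Ack(1, 28) = Ack(0, Ack(1, 27))
      Ack(1, 27) = Ack(0, Ack(1, 26))
        Ack(1, 26) = Ack(0, Ack(1, 25))
          Ack(1, 25) = Ack(0, Ack(1, 24))
          Ack(1, 24) = Ack(0, Ack(1, 23))
          Ack(1, 23) = Ack(0, Ack(1, 22))
          Ack(1, 22) = Ack(0, Ack(1, 21))
          Ack(1, 21) = Ack(0, Ack(1, 20))
          Ack(1, 20) = Ack(0, Ack(1, 19))
          Ack(1, 19) = Ack(0, Ack(1, 18))
          Ack(1, 18) = Ack(0, Ack(1, 17))
          Ack(1, 17) = Ack(0, Ack(1, 16))
          Ack(1, 16) = Ack(0, Ack(1, 15))
          Ack(1, 15) = Ack(0, Ack(1, 14))
          Ack(1, 14) = Ack(0, Ack(1, 13))
          Ack(1, 13) = Ack(0, Ack(1, 12))
          Ack(1, 12) = Ack(0, Ack(1, 11))
          Ack(1, 11) = Ack(0, Ack(1, 10))
          Ack(1, 10) = Ack(0, Ack(1, 9))
          Ack(1, 9) = Ack(0, Ack(1, 8))
          Ack(1, 8) = Ack(0, Ack(1, 7))
          Ack(1, 7) = Ack(0, Ack(1, 6))
          Ack(1, 6) = Ack(0, Ack(1, 5))
... (trace truncated)
Result: Ack(1, 30) = 32

32


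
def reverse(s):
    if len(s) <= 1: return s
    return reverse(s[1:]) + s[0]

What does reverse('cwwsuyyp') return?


reverse('cwwsuyyp') = reverse('wwsuyyp') + 'c'
reverse('wwsuyyp') = reverse('wsuyyp') + 'w'
reverse('wsuyyp') = reverse('suyyp') + 'w'
reverse('suyyp') = reverse('uyyp') + 's'
reverse('uyyp') = reverse('yyp') + 'u'
reverse('yyp') = reverse('yp') + 'y'
reverse('yp') = reverse('p') + 'y'
reverse('p') = 'p'  (base case)
Concatenating: 'p' + 'y' + 'y' + 'u' + 's' + 'w' + 'w' + 'c' = 'pyyuswwc'

pyyuswwc
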